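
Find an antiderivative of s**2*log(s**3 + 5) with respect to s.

Let u = s**3 + 5, so du = (3*s**2) ds.
The integral becomes (1/3)·∫ log(u) du; integrate by parts with u′=log(u), dv′=du.

s**3*log(s**3 + 5)/3 - s**3/3 + 5*log(s**3 + 5)/3 + C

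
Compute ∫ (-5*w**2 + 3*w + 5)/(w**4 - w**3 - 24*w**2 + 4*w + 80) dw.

-5*log(w - 5)/9 + log(w - 2)/8 - 3*log(w + 2)/8 + 29*log(w + 4)/36 + C

Factor the denominator: (w - 5)*(w - 2)*(w + 2)*(w + 4).
Partial-fraction decomposition: 29/(36*(w + 4)) - 3/(8*(w + 2)) + 1/(8*(w - 2)) - 5/(9*(w - 5)).
Integrate each term: A/(w−a) contributes A·log|w−a|.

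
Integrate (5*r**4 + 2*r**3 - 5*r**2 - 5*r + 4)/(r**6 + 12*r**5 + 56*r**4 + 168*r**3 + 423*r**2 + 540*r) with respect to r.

Factor the denominator: r*(r + 3)*(r + 4)*(r + 5)*(r**2 + 9).
Partial-fraction decomposition: (4943*r - 24222)/(22950*(r**2 + 9)) - 2779/(340*(r + 5)) + 274/(25*(r + 4)) - 325/(108*(r + 3)) + 1/(135*r).
Integrate each term; A/(r−a) gives A·log|r−a|; the (Br+D)/(r²+p²) term gives a log and an atan.

log(r)/135 - 325*log(r + 3)/108 + 274*log(r + 4)/25 - 2779*log(r + 5)/340 + 4943*log(r**2 + 9)/45900 - 4037*atan(r/3)/11475 + C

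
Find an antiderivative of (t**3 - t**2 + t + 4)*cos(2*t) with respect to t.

Use integration by parts with u = t**3 - t**2 + t + 4, dv = cos(2*t) dt, so v = sin(2*t)/2.
Apply parts 3 times (tabular method): alternate signs, differentiate u down to 0, integrate dv up.

t**3*sin(2*t)/2 - t**2*sin(2*t)/2 + 3*t**2*cos(2*t)/4 - t*sin(2*t)/4 - t*cos(2*t)/2 + 9*sin(2*t)/4 - cos(2*t)/8 + C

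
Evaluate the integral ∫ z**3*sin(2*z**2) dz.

-z**2*cos(2*z**2)/4 + sin(2*z**2)/8 + C

Let u = z², du = 2z dz; rewrite as (1/2)∫ u^1·sin(2u) du.
Now integrate by parts 1 time.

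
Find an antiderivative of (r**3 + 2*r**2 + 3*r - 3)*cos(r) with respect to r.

Use integration by parts with u = r**3 + 2*r**2 + 3*r - 3, dv = cos(r) dr, so v = sin(r).
Apply parts 3 times (tabular method): alternate signs, differentiate u down to 0, integrate dv up.

r**3*sin(r) + 2*r**2*sin(r) + 3*r**2*cos(r) - 3*r*sin(r) + 4*r*cos(r) - 7*sin(r) - 3*cos(r) + C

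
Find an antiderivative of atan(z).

z*atan(z) - log(z**2 + 1)/2 + C

Use integration by parts with u = arctan(z), dv = dz.
Then du = 1/(z**2 + 1) dz.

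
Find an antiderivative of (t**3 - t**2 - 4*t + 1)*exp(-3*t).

(-3*t**3 + 12*t + 1)*exp(-3*t)/9 + C

Use integration by parts with u = t**3 - t**2 - 4*t + 1, dv = exp(-3*t) dt, so v = -exp(-3*t)/3.
Apply parts 3 times (tabular method): alternate signs, differentiate u down to 0, integrate dv up.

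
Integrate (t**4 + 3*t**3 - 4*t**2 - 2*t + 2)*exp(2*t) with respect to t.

(4*t**4 + 4*t**3 - 22*t**2 + 14*t + 1)*exp(2*t)/8 + C

Use integration by parts with u = t**4 + 3*t**3 - 4*t**2 - 2*t + 2, dv = exp(2*t) dt, so v = exp(2*t)/2.
Apply parts 4 times (tabular method): alternate signs, differentiate u down to 0, integrate dv up.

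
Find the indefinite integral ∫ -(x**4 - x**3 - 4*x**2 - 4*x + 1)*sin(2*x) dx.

Use integration by parts with u = x**4 - x**3 - 4*x**2 - 4*x + 1, dv = -sin(2*x) dx, so v = cos(2*x)/2.
Apply parts 4 times (tabular method): alternate signs, differentiate u down to 0, integrate dv up.

x**4*cos(2*x)/2 - x**3*sin(2*x) - x**3*cos(2*x)/2 + 3*x**2*sin(2*x)/4 - 7*x**2*cos(2*x)/2 + 7*x*sin(2*x)/2 - 5*x*cos(2*x)/4 + 5*sin(2*x)/8 + 9*cos(2*x)/4 + C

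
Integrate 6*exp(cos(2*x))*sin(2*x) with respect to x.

Let u = cos(2*x), so du = (-2*sin(2*x)) dx.
Rewriting, the integral becomes -3·∫ e^u du = -3·e^u.
Substituting back, u = cos(2*x).

-3*exp(cos(2*x)) + C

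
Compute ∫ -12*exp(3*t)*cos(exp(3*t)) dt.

Let u = exp(3*t), so du = (3*exp(3*t)) dt.
Rewriting, the integral becomes -4·∫ cos(u) du = -4·sin(u).
Substituting back, u = exp(3*t).

-4*sin(exp(3*t)) + C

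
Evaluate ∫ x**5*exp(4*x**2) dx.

(8*x**4 - 4*x**2 + 1)*exp(4*x**2)/64 + C

Let u = x², du = 2x dx; rewrite as (1/2)∫ u^2·exp(4u) du.
Now integrate by parts 2 times.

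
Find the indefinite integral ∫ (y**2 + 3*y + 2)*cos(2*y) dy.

Use integration by parts with u = y**2 + 3*y + 2, dv = cos(2*y) dy, so v = sin(2*y)/2.
Apply parts 2 times (tabular method): alternate signs, differentiate u down to 0, integrate dv up.

y**2*sin(2*y)/2 + 3*y*sin(2*y)/2 + y*cos(2*y)/2 + 3*sin(2*y)/4 + 3*cos(2*y)/4 + C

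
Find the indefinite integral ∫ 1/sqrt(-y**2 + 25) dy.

Substitute y = 5·sin(θ), so dy = 5·cos(θ) dθ and the radical becomes sqrt(-y**2 + 25) = 5·cos(θ) by the Pythagorean identity.
Integrate the resulting trig expression in θ, then back-substitute θ = asin(y/5), sin(θ) = y/5, cos(θ) = sqrt(-y**2 + 25)/5 (absorbing any constant into C).

asin(y/5) + C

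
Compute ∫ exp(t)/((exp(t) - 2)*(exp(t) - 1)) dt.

log(exp(t) - 2) - log(exp(t) - 1) + C

Let u = e^t, du = e^t dt.
The integral becomes ∫ du/((u-2)(u-1)); decompose into partial fractions.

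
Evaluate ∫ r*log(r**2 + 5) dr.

r**2*log(r**2 + 5)/2 - r**2/2 + 5*log(r**2 + 5)/2 + C

Let u = r**2 + 5, so du = (2*r) dr.
The integral becomes (1/2)·∫ log(u) du; integrate by parts with u′=log(u), dv′=du.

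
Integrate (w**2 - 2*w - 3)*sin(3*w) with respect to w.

Use integration by parts with u = w**2 - 2*w - 3, dv = sin(3*w) dw, so v = -cos(3*w)/3.
Apply parts 2 times (tabular method): alternate signs, differentiate u down to 0, integrate dv up.

-w**2*cos(3*w)/3 + 2*w*sin(3*w)/9 + 2*w*cos(3*w)/3 - 2*sin(3*w)/9 + 29*cos(3*w)/27 + C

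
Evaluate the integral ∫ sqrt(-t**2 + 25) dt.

Substitute t = 5·sin(θ), so dt = 5·cos(θ) dθ and the radical becomes sqrt(-t**2 + 25) = 5·cos(θ) by the Pythagorean identity.
Integrate the resulting trig expression in θ, then back-substitute θ = asin(t/5), sin(θ) = t/5, cos(θ) = sqrt(-t**2 + 25)/5 (absorbing any constant into C).

t*sqrt(-t**2 + 25)/2 + 25*asin(t/5)/2 + C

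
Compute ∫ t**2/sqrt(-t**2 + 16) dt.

Substitute t = 4·sin(θ), so dt = 4·cos(θ) dθ and the radical becomes sqrt(-t**2 + 16) = 4·cos(θ) by the Pythagorean identity.
Integrate the resulting trig expression in θ, then back-substitute θ = asin(t/4), sin(θ) = t/4, cos(θ) = sqrt(-t**2 + 16)/4 (absorbing any constant into C).

-t*sqrt(-t**2 + 16)/2 + 8*asin(t/4) + C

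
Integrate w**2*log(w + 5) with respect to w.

Use integration by parts with u = log(w + 5), dv = w**2 dw.
Then du = 1/(w + 5) dw and v = w**3/3.

w**3*log(w + 5)/3 - w**3/9 + 5*w**2/6 - 25*w/3 + 125*log(w + 5)/3 + C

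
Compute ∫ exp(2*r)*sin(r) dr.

Let I denote the integral. Integrate by parts with u = sin(r), dv = exp(2*r) dr, so v = exp(2*r)/2: I = exp(2*r)*sin(r)/2 − (1/2)·∫ exp(2*r)*cos(r) dr.
Apply parts again with u = cos(r), dv = exp(2*r) dr: ∫ exp(2*r)*cos(r) dr = exp(2*r)*cos(r)/2 + (1/2)·I. Substituting back brings back I: I = exp(2*r)*sin(r)/2 - exp(2*r)*cos(r)/4 − (1/4)·I.
Solving for I: (1 + 1/4)·I equals the remaining terms, so I = (4/5)·(exp(2*r)*sin(r)/2 - exp(2*r)*cos(r)/4).

2*exp(2*r)*sin(r)/5 - exp(2*r)*cos(r)/5 + C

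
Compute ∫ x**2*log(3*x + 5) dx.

Use integration by parts with u = log(3*x + 5), dv = x**2 dx.
Then du = 3/(3*x + 5) dx and v = x**3/3.

x**3*log(3*x + 5)/3 - x**3/9 + 5*x**2/18 - 25*x/27 + 125*log(3*x + 5)/81 + C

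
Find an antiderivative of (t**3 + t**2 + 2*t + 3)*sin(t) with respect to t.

-t**3*cos(t) + 3*t**2*sin(t) - t**2*cos(t) + 2*t*sin(t) + 4*t*cos(t) - 4*sin(t) - cos(t) + C

Use integration by parts with u = t**3 + t**2 + 2*t + 3, dv = sin(t) dt, so v = -cos(t).
Apply parts 3 times (tabular method): alternate signs, differentiate u down to 0, integrate dv up.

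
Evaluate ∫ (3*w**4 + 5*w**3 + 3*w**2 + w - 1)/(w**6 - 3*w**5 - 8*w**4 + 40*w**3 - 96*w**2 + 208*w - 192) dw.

407*log(w - 3)/91 - 38*log(w - 2)/9 - 491*log(w + 4)/5040 - 159*log(w**2 + 4)/2080 - 269*atan(w/2)/2080 + 101/(48*w - 96) + C

Factor the denominator: (w - 3)*(w - 2)**2*(w + 4)*(w**2 + 4).
Partial-fraction decomposition: -(159*w + 269)/(1040*(w**2 + 4)) - 491/(5040*(w + 4)) - 38/(9*(w - 2)) - 101/(48*(w - 2)**2) + 407/(91*(w - 3)).
Integrate each term; A/(w−a) gives A·log|w−a|; the (Bw+D)/(w²+p²) term gives a log and an atan.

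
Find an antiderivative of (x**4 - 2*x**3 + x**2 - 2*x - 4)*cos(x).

x**4*sin(x) - 2*x**3*sin(x) + 4*x**3*cos(x) - 11*x**2*sin(x) - 6*x**2*cos(x) + 10*x*sin(x) - 22*x*cos(x) + 18*sin(x) + 10*cos(x) + C

Use integration by parts with u = x**4 - 2*x**3 + x**2 - 2*x - 4, dv = cos(x) dx, so v = sin(x).
Apply parts 4 times (tabular method): alternate signs, differentiate u down to 0, integrate dv up.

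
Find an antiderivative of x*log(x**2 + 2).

Let u = x**2 + 2, so du = (2*x) dx.
The integral becomes (1/2)·∫ log(u) du; integrate by parts with u′=log(u), dv′=du.

x**2*log(x**2 + 2)/2 - x**2/2 + log(x**2 + 2) + C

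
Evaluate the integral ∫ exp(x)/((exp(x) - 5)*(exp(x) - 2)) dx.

Let u = e^x, du = e^x dx.
The integral becomes ∫ du/((u-2)(u-5)); decompose into partial fractions.

log(exp(x) - 5)/3 - log(exp(x) - 2)/3 + C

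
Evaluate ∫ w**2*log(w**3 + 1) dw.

Let u = w**3 + 1, so du = (3*w**2) dw.
The integral becomes (1/3)·∫ log(u) du; integrate by parts with u′=log(u), dv′=du.

w**3*log(w**3 + 1)/3 - w**3/3 + log(w**3 + 1)/3 + C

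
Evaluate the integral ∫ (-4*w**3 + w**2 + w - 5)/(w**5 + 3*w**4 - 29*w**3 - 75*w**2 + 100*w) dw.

Factor the denominator: w*(w - 5)*(w - 1)*(w + 4)*(w + 5).
Partial-fraction decomposition: 103/(60*(w + 5)) - 263/(180*(w + 4)) + 7/(120*(w - 1)) - 19/(72*(w - 5)) - 1/(20*w).
Integrate each term: A/(w−a) contributes A·log|w−a|.

-log(w)/20 - 19*log(w - 5)/72 + 7*log(w - 1)/120 - 263*log(w + 4)/180 + 103*log(w + 5)/60 + C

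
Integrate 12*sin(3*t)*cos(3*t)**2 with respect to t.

-4*cos(3*t)**3/3 + C

Let u = cos(3*t), so du = (-3*sin(3*t)) dt.
Rewriting, the integral becomes -4·∫ u^2 du = -4·u^3/3.
Substituting back, u = cos(3*t).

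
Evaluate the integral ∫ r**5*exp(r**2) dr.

(r**4 - 2*r**2 + 2)*exp(r**2)/2 + C

Let u = r², du = 2r dr; rewrite as (1/2)∫ u^2·exp(1u) du.
Now integrate by parts 2 times.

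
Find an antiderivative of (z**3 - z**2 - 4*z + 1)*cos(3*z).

z**3*sin(3*z)/3 - z**2*sin(3*z)/3 + z**2*cos(3*z)/3 - 14*z*sin(3*z)/9 - 2*z*cos(3*z)/9 + 11*sin(3*z)/27 - 14*cos(3*z)/27 + C

Use integration by parts with u = z**3 - z**2 - 4*z + 1, dv = cos(3*z) dz, so v = sin(3*z)/3.
Apply parts 3 times (tabular method): alternate signs, differentiate u down to 0, integrate dv up.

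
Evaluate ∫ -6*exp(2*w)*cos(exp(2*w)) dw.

-3*sin(exp(2*w)) + C

Let u = exp(2*w), so du = (2*exp(2*w)) dw.
Rewriting, the integral becomes -3·∫ cos(u) du = -3·sin(u).
Substituting back, u = exp(2*w).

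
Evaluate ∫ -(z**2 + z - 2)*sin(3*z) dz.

z**2*cos(3*z)/3 - 2*z*sin(3*z)/9 + z*cos(3*z)/3 - sin(3*z)/9 - 20*cos(3*z)/27 + C

Use integration by parts with u = z**2 + z - 2, dv = -sin(3*z) dz, so v = cos(3*z)/3.
Apply parts 2 times (tabular method): alternate signs, differentiate u down to 0, integrate dv up.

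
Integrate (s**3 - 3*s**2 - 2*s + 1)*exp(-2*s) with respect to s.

Use integration by parts with u = s**3 - 3*s**2 - 2*s + 1, dv = exp(-2*s) ds, so v = -exp(-2*s)/2.
Apply parts 3 times (tabular method): alternate signs, differentiate u down to 0, integrate dv up.

(-4*s**3 + 6*s**2 + 14*s + 3)*exp(-2*s)/8 + C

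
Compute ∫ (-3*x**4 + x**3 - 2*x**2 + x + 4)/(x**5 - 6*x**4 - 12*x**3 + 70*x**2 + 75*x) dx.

4*log(x)/75 - 22537*log(x - 5)/9600 + log(x + 1)/24 - 287*log(x + 3)/384 + 597/(80*x - 400) + C

Factor the denominator: x*(x - 5)**2*(x + 1)*(x + 3).
Partial-fraction decomposition: -287/(384*(x + 3)) + 1/(24*(x + 1)) - 22537/(9600*(x - 5)) - 597/(80*(x - 5)**2) + 4/(75*x).
Integrate each term; A/(x−a) gives A·log|x−a|; A/(x−a)² gives −A/(x−a).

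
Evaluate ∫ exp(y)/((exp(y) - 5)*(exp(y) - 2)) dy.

log(exp(y) - 5)/3 - log(exp(y) - 2)/3 + C

Let u = e^y, du = e^y dy.
The integral becomes ∫ du/((u-5)(u-2)); decompose into partial fractions.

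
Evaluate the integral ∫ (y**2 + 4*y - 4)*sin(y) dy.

Use integration by parts with u = y**2 + 4*y - 4, dv = sin(y) dy, so v = -cos(y).
Apply parts 2 times (tabular method): alternate signs, differentiate u down to 0, integrate dv up.

-y**2*cos(y) + 2*y*sin(y) - 4*y*cos(y) + 4*sin(y) + 6*cos(y) + C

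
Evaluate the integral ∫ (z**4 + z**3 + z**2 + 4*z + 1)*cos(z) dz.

z**4*sin(z) + z**3*sin(z) + 4*z**3*cos(z) - 11*z**2*sin(z) + 3*z**2*cos(z) - 2*z*sin(z) - 22*z*cos(z) + 23*sin(z) - 2*cos(z) + C

Use integration by parts with u = z**4 + z**3 + z**2 + 4*z + 1, dv = cos(z) dz, so v = sin(z).
Apply parts 4 times (tabular method): alternate signs, differentiate u down to 0, integrate dv up.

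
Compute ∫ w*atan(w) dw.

Use integration by parts with u = arctan(w), dv = w dw.
Then du = 1/(w**2 + 1) dw.

w**2*atan(w)/2 - w/2 + atan(w)/2 + C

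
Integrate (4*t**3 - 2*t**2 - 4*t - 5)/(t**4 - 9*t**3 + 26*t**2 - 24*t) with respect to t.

5*log(t)/24 + 203*log(t - 4)/8 - 73*log(t - 3)/3 + 11*log(t - 2)/4 + C

Factor the denominator: t*(t - 4)*(t - 3)*(t - 2).
Partial-fraction decomposition: 11/(4*(t - 2)) - 73/(3*(t - 3)) + 203/(8*(t - 4)) + 5/(24*t).
Integrate each term: A/(t−a) contributes A·log|t−a|.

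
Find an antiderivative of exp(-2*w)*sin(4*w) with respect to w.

-exp(-2*w)*sin(4*w)/10 - exp(-2*w)*cos(4*w)/5 + C

Let I denote the integral. Integrate by parts with u = sin(4*w), dv = exp(-2*w) dw, so v = -exp(-2*w)/2: I = -exp(-2*w)*sin(4*w)/2 + 2·∫ exp(-2*w)*cos(4*w) dw.
Apply parts again with u = cos(4*w), dv = exp(-2*w) dw: ∫ exp(-2*w)*cos(4*w) dw = -exp(-2*w)*cos(4*w)/2 − 2·I. Substituting back brings back I: I = -exp(-2*w)*sin(4*w)/2 - exp(-2*w)*cos(4*w) − 4·I.
Solving for I: (1 + 4)·I equals the remaining terms, so I = (1/5)·(-exp(-2*w)*sin(4*w)/2 - exp(-2*w)*cos(4*w)).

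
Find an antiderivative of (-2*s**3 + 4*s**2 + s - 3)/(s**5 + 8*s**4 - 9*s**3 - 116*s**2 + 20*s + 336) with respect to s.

Factor the denominator: (s - 3)*(s - 2)*(s + 2)*(s + 4)*(s + 7).
Partial-fraction decomposition: 436/(675*(s + 7)) - 185/(252*(s + 4)) + 27/(200*(s + 2)) + 1/(216*(s - 2)) - 9/(175*(s - 3)).
Integrate each term: A/(s−a) contributes A·log|s−a|.

-9*log(s - 3)/175 + log(s - 2)/216 + 27*log(s + 2)/200 - 185*log(s + 4)/252 + 436*log(s + 7)/675 + C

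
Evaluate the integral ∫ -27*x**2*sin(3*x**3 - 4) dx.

3*cos(3*x**3 - 4) + C

Let u = 3*x**3 - 4, so du = (9*x**2) dx.
Rewriting, the integral becomes -3·∫ sin(u) du = -3·-cos(u).
Substituting back, u = 3*x**3 - 4.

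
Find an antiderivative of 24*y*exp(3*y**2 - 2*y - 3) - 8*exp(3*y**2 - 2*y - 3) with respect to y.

Let u = 3*y**2 - 2*y - 3, so du = (6*y - 2) dy.
Rewriting, the integral becomes 4·∫ e^u du = 4·e^u.
Substituting back, u = 3*y**2 - 2*y - 3.

4*exp(3*y**2 - 2*y - 3) + C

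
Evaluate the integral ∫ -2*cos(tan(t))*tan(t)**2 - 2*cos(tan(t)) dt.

-2*sin(tan(t)) + C

Let u = tan(t), so du = (tan(t)**2 + 1) dt.
Rewriting, the integral becomes -2·∫ cos(u) du = -2·sin(u).
Substituting back, u = tan(t).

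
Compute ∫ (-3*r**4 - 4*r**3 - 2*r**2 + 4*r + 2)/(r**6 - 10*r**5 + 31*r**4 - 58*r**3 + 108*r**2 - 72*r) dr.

-log(r)/36 - 2399*log(r - 6)/1800 + 355*log(r - 3)/234 - 3*log(r - 1)/50 - 251*log(r**2 + 4)/5200 + 657*atan(r/2)/2600 + C

Factor the denominator: r*(r - 6)*(r - 3)*(r - 1)*(r**2 + 4).
Partial-fraction decomposition: -(251*r - 1314)/(2600*(r**2 + 4)) - 3/(50*(r - 1)) + 355/(234*(r - 3)) - 2399/(1800*(r - 6)) - 1/(36*r).
Integrate each term; A/(r−a) gives A·log|r−a|; the (Br+D)/(r²+p²) term gives a log and an atan.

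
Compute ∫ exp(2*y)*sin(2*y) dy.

exp(2*y)*sin(2*y)/4 - exp(2*y)*cos(2*y)/4 + C

Let I denote the integral. Integrate by parts with u = sin(2*y), dv = exp(2*y) dy, so v = exp(2*y)/2: I = exp(2*y)*sin(2*y)/2 − ∫ exp(2*y)*cos(2*y) dy.
Apply parts again with u = cos(2*y), dv = exp(2*y) dy: ∫ exp(2*y)*cos(2*y) dy = exp(2*y)*cos(2*y)/2 + I. Substituting back brings back I: I = exp(2*y)*sin(2*y)/2 - exp(2*y)*cos(2*y)/2 − I.
Solving for I: (1 + 1)·I equals the remaining terms, so I = (1/2)·(exp(2*y)*sin(2*y)/2 - exp(2*y)*cos(2*y)/2).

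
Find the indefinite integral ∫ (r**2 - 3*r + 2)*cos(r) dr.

Use integration by parts with u = r**2 - 3*r + 2, dv = cos(r) dr, so v = sin(r).
Apply parts 2 times (tabular method): alternate signs, differentiate u down to 0, integrate dv up.

r**2*sin(r) - 3*r*sin(r) + 2*r*cos(r) - 3*cos(r) + C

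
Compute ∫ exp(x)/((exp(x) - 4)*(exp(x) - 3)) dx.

Let u = e^x, du = e^x dx.
The integral becomes ∫ du/((u-4)(u-3)); decompose into partial fractions.

log(exp(x) - 4) - log(exp(x) - 3) + C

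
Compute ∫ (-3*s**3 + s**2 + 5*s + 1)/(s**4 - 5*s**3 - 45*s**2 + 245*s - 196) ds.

Factor the denominator: (s - 7)*(s - 4)*(s - 1)*(s + 7).
Partial-fraction decomposition: -261/(308*(s + 7)) + 1/(36*(s - 1)) + 155/(99*(s - 4)) - 236/(63*(s - 7)).
Integrate each term: A/(s−a) contributes A·log|s−a|.

-236*log(s - 7)/63 + 155*log(s - 4)/99 + log(s - 1)/36 - 261*log(s + 7)/308 + C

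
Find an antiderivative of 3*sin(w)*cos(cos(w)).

-3*sin(cos(w)) + C

Let u = cos(w), so du = (-sin(w)) dw.
Rewriting, the integral becomes -3·∫ cos(u) du = -3·sin(u).
Substituting back, u = cos(w).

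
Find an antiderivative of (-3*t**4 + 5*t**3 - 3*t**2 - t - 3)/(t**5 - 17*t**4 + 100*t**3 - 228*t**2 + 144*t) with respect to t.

Factor the denominator: t*(t - 6)**2*(t - 4)*(t - 1).
Partial-fraction decomposition: 1/(15*(t - 1)) - 503/(48*(t - 4)) + 223/(30*(t - 6)) - 195/(4*(t - 6)**2) - 1/(48*t).
Integrate each term; A/(t−a) gives A·log|t−a|; A/(t−a)² gives −A/(t−a).

-log(t)/48 + 223*log(t - 6)/30 - 503*log(t - 4)/48 + log(t - 1)/15 + 195/(4*t - 24) + C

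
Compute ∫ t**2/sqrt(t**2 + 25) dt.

t*sqrt(t**2 + 25)/2 - 25*log(t + sqrt(t**2 + 25))/2 + C

Substitute t = 5·tan(θ), so dt = 5·sec(θ)^2 dθ and the radical becomes sqrt(t**2 + 25) = 5·sec(θ) by the Pythagorean identity.
Integrate the resulting trig expression in θ, then back-substitute tan(θ) = t/5, sec(θ) = sqrt(t**2 + 25)/5 (absorbing any constant into C).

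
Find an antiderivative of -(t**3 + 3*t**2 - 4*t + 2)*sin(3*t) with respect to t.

Use integration by parts with u = t**3 + 3*t**2 - 4*t + 2, dv = -sin(3*t) dt, so v = cos(3*t)/3.
Apply parts 3 times (tabular method): alternate signs, differentiate u down to 0, integrate dv up.

t**3*cos(3*t)/3 - t**2*sin(3*t)/3 + t**2*cos(3*t) - 2*t*sin(3*t)/3 - 14*t*cos(3*t)/9 + 14*sin(3*t)/27 + 4*cos(3*t)/9 + C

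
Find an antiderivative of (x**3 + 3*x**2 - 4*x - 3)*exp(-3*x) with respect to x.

Use integration by parts with u = x**3 + 3*x**2 - 4*x - 3, dv = exp(-3*x) dx, so v = -exp(-3*x)/3.
Apply parts 3 times (tabular method): alternate signs, differentiate u down to 0, integrate dv up.

(-9*x**3 - 36*x**2 + 12*x + 31)*exp(-3*x)/27 + C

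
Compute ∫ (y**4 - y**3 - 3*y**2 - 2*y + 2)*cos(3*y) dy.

Use integration by parts with u = y**4 - y**3 - 3*y**2 - 2*y + 2, dv = cos(3*y) dy, so v = sin(3*y)/3.
Apply parts 4 times (tabular method): alternate signs, differentiate u down to 0, integrate dv up.

y**4*sin(3*y)/3 - y**3*sin(3*y)/3 + 4*y**3*cos(3*y)/9 - 13*y**2*sin(3*y)/9 - y**2*cos(3*y)/3 - 4*y*sin(3*y)/9 - 26*y*cos(3*y)/27 + 80*sin(3*y)/81 - 4*cos(3*y)/27 + C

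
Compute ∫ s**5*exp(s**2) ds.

Let u = s², du = 2s ds; rewrite as (1/2)∫ u^2·exp(1u) du.
Now integrate by parts 2 times.

(s**4 - 2*s**2 + 2)*exp(s**2)/2 + C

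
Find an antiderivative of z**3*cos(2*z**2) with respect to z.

Let u = z², du = 2z dz; rewrite as (1/2)∫ u^1·cos(2u) du.
Now integrate by parts 1 time.

z**2*sin(2*z**2)/4 + cos(2*z**2)/8 + C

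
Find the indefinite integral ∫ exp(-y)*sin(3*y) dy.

Let I denote the integral. Integrate by parts with u = sin(3*y), dv = exp(-y) dy, so v = -exp(-y): I = -exp(-y)*sin(3*y) + 3·∫ exp(-y)*cos(3*y) dy.
Apply parts again with u = cos(3*y), dv = exp(-y) dy: ∫ exp(-y)*cos(3*y) dy = -exp(-y)*cos(3*y) − 3·I. Substituting back brings back I: I = -exp(-y)*sin(3*y) - 3*exp(-y)*cos(3*y) − 9·I.
Solving for I: (1 + 9)·I equals the remaining terms, so I = (1/10)·(-exp(-y)*sin(3*y) - 3*exp(-y)*cos(3*y)).

-exp(-y)*sin(3*y)/10 - 3*exp(-y)*cos(3*y)/10 + C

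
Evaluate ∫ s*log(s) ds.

s**2*log(s)/2 - s**2/4 + C

Use integration by parts with u = log(s), dv = s ds.
Then du = 1/s ds and v = s**2/2.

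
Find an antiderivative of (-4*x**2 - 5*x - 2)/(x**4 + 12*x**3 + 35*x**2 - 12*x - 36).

-11*log(x - 1)/98 + log(x + 1)/50 + 113*log(x + 6)/1225 + 116/(35*x + 210) + C

Factor the denominator: (x - 1)*(x + 1)*(x + 6)**2.
Partial-fraction decomposition: 113/(1225*(x + 6)) - 116/(35*(x + 6)**2) + 1/(50*(x + 1)) - 11/(98*(x - 1)).
Integrate each term; A/(x−a) gives A·log|x−a|; A/(x−a)² gives −A/(x−a).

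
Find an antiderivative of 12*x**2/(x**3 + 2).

4*log(x**3 + 2) + C

Let u = x**3 + 2, so du = (3*x**2) dx.
Rewriting, the integral becomes 4·∫ 1/u du = 4·log(u).
Substituting back, u = x**3 + 2.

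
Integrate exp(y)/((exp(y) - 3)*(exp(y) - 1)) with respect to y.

Let u = e^y, du = e^y dy.
The integral becomes ∫ du/((u-3)(u-1)); decompose into partial fractions.

log(exp(y) - 3)/2 - log(exp(y) - 1)/2 + C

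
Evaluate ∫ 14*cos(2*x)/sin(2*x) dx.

Let u = sin(2*x), so du = (2*cos(2*x)) dx.
Rewriting, the integral becomes 7·∫ 1/u du = 7·log(u).
Substituting back, u = sin(2*x).

7*log(sin(2*x)) + C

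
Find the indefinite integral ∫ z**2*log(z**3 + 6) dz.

z**3*log(z**3 + 6)/3 - z**3/3 + 2*log(z**3 + 6) + C

Let u = z**3 + 6, so du = (3*z**2) dz.
The integral becomes (1/3)·∫ log(u) du; integrate by parts with u′=log(u), dv′=du.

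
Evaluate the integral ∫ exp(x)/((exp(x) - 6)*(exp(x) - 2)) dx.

log(exp(x) - 6)/4 - log(exp(x) - 2)/4 + C

Let u = e^x, du = e^x dx.
The integral becomes ∫ du/((u-6)(u-2)); decompose into partial fractions.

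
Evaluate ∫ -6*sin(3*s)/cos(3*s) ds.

2*log(cos(3*s)) + C

Let u = cos(3*s), so du = (-3*sin(3*s)) ds.
Rewriting, the integral becomes 2·∫ 1/u du = 2·log(u).
Substituting back, u = cos(3*s).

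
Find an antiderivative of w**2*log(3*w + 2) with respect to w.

Use integration by parts with u = log(3*w + 2), dv = w**2 dw.
Then du = 3/(3*w + 2) dw and v = w**3/3.

w**3*log(3*w + 2)/3 - w**3/9 + w**2/9 - 4*w/27 + 8*log(3*w + 2)/81 + C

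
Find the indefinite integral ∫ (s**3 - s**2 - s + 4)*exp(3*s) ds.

Use integration by parts with u = s**3 - s**2 - s + 4, dv = exp(3*s) ds, so v = exp(3*s)/3.
Apply parts 3 times (tabular method): alternate signs, differentiate u down to 0, integrate dv up.

(9*s**3 - 18*s**2 + 3*s + 35)*exp(3*s)/27 + C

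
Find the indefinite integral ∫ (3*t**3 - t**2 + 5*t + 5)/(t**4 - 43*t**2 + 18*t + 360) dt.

95*log(t - 5)/22 - 201*log(t - 4)/70 - 25*log(t + 3)/42 + 709*log(t + 6)/330 + C

Factor the denominator: (t - 5)*(t - 4)*(t + 3)*(t + 6).
Partial-fraction decomposition: 709/(330*(t + 6)) - 25/(42*(t + 3)) - 201/(70*(t - 4)) + 95/(22*(t - 5)).
Integrate each term: A/(t−a) contributes A·log|t−a|.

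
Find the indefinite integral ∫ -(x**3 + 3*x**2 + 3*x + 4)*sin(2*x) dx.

x**3*cos(2*x)/2 - 3*x**2*sin(2*x)/4 + 3*x**2*cos(2*x)/2 - 3*x*sin(2*x)/2 + 3*x*cos(2*x)/4 - 3*sin(2*x)/8 + 5*cos(2*x)/4 + C

Use integration by parts with u = x**3 + 3*x**2 + 3*x + 4, dv = -sin(2*x) dx, so v = cos(2*x)/2.
Apply parts 3 times (tabular method): alternate signs, differentiate u down to 0, integrate dv up.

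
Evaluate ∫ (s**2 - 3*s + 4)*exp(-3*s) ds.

Use integration by parts with u = s**2 - 3*s + 4, dv = exp(-3*s) ds, so v = -exp(-3*s)/3.
Apply parts 2 times (tabular method): alternate signs, differentiate u down to 0, integrate dv up.

(-9*s**2 + 21*s - 29)*exp(-3*s)/27 + C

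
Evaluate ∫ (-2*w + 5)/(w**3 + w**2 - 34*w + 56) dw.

-3*log(w - 4)/22 - log(w - 2)/18 + 19*log(w + 7)/99 + C

Factor the denominator: (w - 4)*(w - 2)*(w + 7).
Partial-fraction decomposition: 19/(99*(w + 7)) - 1/(18*(w - 2)) - 3/(22*(w - 4)).
Integrate each term: A/(w−a) contributes A·log|w−a|.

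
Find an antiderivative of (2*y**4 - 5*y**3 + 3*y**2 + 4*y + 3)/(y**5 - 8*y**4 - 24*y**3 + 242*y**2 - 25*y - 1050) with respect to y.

Factor the denominator: (y - 7)*(y - 5)*(y - 3)*(y + 2)*(y + 5).
Partial-fraction decomposition: 1933/(2880*(y + 5)) - 79/(945*(y + 2)) + 69/(320*(y - 3)) - 723/(280*(y - 5)) + 3265/(864*(y - 7)).
Integrate each term: A/(y−a) contributes A·log|y−a|.

3265*log(y - 7)/864 - 723*log(y - 5)/280 + 69*log(y - 3)/320 - 79*log(y + 2)/945 + 1933*log(y + 5)/2880 + C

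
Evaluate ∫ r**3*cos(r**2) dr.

Let u = r², du = 2r dr; rewrite as (1/2)∫ u^1·cos(1u) du.
Now integrate by parts 1 time.

r**2*sin(r**2)/2 + cos(r**2)/2 + C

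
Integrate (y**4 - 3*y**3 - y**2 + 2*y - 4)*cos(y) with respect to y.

y**4*sin(y) - 3*y**3*sin(y) + 4*y**3*cos(y) - 13*y**2*sin(y) - 9*y**2*cos(y) + 20*y*sin(y) - 26*y*cos(y) + 22*sin(y) + 20*cos(y) + C

Use integration by parts with u = y**4 - 3*y**3 - y**2 + 2*y - 4, dv = cos(y) dy, so v = sin(y).
Apply parts 4 times (tabular method): alternate signs, differentiate u down to 0, integrate dv up.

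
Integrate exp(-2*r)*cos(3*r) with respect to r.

3*exp(-2*r)*sin(3*r)/13 - 2*exp(-2*r)*cos(3*r)/13 + C

Let I denote the integral. Integrate by parts with u = cos(3*r), dv = exp(-2*r) dr, so v = -exp(-2*r)/2: I = -exp(-2*r)*cos(3*r)/2 − (3/2)·∫ exp(-2*r)*sin(3*r) dr.
Apply parts again with u = sin(3*r), dv = exp(-2*r) dr: ∫ exp(-2*r)*sin(3*r) dr = -exp(-2*r)*sin(3*r)/2 + (3/2)·I. Substituting back brings back I: I = 3*exp(-2*r)*sin(3*r)/4 - exp(-2*r)*cos(3*r)/2 − (9/4)·I.
Solving for I: (1 + 9/4)·I equals the remaining terms, so I = (4/13)·(3*exp(-2*r)*sin(3*r)/4 - exp(-2*r)*cos(3*r)/2).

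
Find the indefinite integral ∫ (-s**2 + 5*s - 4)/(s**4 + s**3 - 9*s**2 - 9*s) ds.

Factor the denominator: s*(s - 3)*(s + 1)*(s + 3).
Partial-fraction decomposition: 7/(9*(s + 3)) - 5/(4*(s + 1)) + 1/(36*(s - 3)) + 4/(9*s).
Integrate each term: A/(s−a) contributes A·log|s−a|.

4*log(s)/9 + log(s - 3)/36 - 5*log(s + 1)/4 + 7*log(s + 3)/9 + C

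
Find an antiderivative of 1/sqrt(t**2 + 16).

log(t + sqrt(t**2 + 16)) + C

Substitute t = 4·tan(θ), so dt = 4·sec(θ)^2 dθ and the radical becomes sqrt(t**2 + 16) = 4·sec(θ) by the Pythagorean identity.
Integrate the resulting trig expression in θ, then back-substitute tan(θ) = t/4, sec(θ) = sqrt(t**2 + 16)/4 (absorbing any constant into C).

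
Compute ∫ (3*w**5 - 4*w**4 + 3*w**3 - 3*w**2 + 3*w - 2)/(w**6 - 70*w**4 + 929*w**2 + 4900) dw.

Factor the denominator: (w - 7)*(w - 5)*(w + 5)*(w + 7)*(w**2 + 4).
Partial-fraction decomposition: 3*(13*w - 18)/(1537*(w**2 + 4)) + 2551/(742*(w + 7)) - 2057/(1160*(w + 5)) - 599/(580*(w - 5)) + 6953/(2968*(w - 7)).
Integrate each term; A/(w−a) gives A·log|w−a|; the (Bw+D)/(w²+p²) term gives a log and an atan.

6953*log(w - 7)/2968 - 599*log(w - 5)/580 - 2057*log(w + 5)/1160 + 2551*log(w + 7)/742 + 39*log(w**2 + 4)/3074 - 27*atan(w/2)/1537 + C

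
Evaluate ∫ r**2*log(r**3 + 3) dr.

Let u = r**3 + 3, so du = (3*r**2) dr.
The integral becomes (1/3)·∫ log(u) du; integrate by parts with u′=log(u), dv′=du.

r**3*log(r**3 + 3)/3 - r**3/3 + log(r**3 + 3) + C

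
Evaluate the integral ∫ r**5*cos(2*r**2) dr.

Let u = r², du = 2r dr; rewrite as (1/2)∫ u^2·cos(2u) du.
Now integrate by parts 2 times.

r**4*sin(2*r**2)/4 + r**2*cos(2*r**2)/4 - sin(2*r**2)/8 + C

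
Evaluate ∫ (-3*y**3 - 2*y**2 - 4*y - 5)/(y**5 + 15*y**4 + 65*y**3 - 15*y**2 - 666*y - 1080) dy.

Factor the denominator: (y - 3)*(y + 3)*(y + 4)*(y + 5)*(y + 6).
Partial-fraction decomposition: 595/(54*(y + 6)) - 85/(4*(y + 5)) + 171/(14*(y + 4)) - 35/(18*(y + 3)) - 29/(756*(y - 3)).
Integrate each term: A/(y−a) contributes A·log|y−a|.

-29*log(y - 3)/756 - 35*log(y + 3)/18 + 171*log(y + 4)/14 - 85*log(y + 5)/4 + 595*log(y + 6)/54 + C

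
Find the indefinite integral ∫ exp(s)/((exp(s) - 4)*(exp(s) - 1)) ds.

log(exp(s) - 4)/3 - log(exp(s) - 1)/3 + C

Let u = e^s, du = e^s ds.
The integral becomes ∫ du/((u-4)(u-1)); decompose into partial fractions.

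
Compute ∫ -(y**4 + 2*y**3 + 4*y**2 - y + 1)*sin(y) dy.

y**4*cos(y) - 4*y**3*sin(y) + 2*y**3*cos(y) - 6*y**2*sin(y) - 8*y**2*cos(y) + 16*y*sin(y) - 13*y*cos(y) + 13*sin(y) + 17*cos(y) + C

Use integration by parts with u = y**4 + 2*y**3 + 4*y**2 - y + 1, dv = -sin(y) dy, so v = cos(y).
Apply parts 4 times (tabular method): alternate signs, differentiate u down to 0, integrate dv up.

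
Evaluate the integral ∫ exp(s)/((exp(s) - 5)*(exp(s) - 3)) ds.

log(exp(s) - 5)/2 - log(exp(s) - 3)/2 + C

Let u = e^s, du = e^s ds.
The integral becomes ∫ du/((u-5)(u-3)); decompose into partial fractions.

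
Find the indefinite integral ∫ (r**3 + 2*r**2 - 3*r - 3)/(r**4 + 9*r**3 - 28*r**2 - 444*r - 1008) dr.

Factor the denominator: (r - 7)*(r + 4)*(r + 6)**2.
Partial-fraction decomposition: 171/(676*(r + 6)) - 129/(26*(r + 6)**2) + 23/(44*(r + 4)) + 417/(1859*(r - 7)).
Integrate each term; A/(r−a) gives A·log|r−a|; A/(r−a)² gives −A/(r−a).

417*log(r - 7)/1859 + 23*log(r + 4)/44 + 171*log(r + 6)/676 + 129/(26*r + 156) + C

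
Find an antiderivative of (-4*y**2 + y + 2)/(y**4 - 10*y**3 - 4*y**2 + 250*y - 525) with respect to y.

Factor the denominator: (y - 7)*(y - 5)*(y - 3)*(y + 5).
Partial-fraction decomposition: 103/(960*(y + 5)) - 31/(64*(y - 3)) + 93/(40*(y - 5)) - 187/(96*(y - 7)).
Integrate each term: A/(y−a) contributes A·log|y−a|.

-187*log(y - 7)/96 + 93*log(y - 5)/40 - 31*log(y - 3)/64 + 103*log(y + 5)/960 + C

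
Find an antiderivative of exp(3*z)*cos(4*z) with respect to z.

Let I denote the integral. Integrate by parts with u = cos(4*z), dv = exp(3*z) dz, so v = exp(3*z)/3: I = exp(3*z)*cos(4*z)/3 + (4/3)·∫ exp(3*z)*sin(4*z) dz.
Apply parts again with u = sin(4*z), dv = exp(3*z) dz: ∫ exp(3*z)*sin(4*z) dz = exp(3*z)*sin(4*z)/3 − (4/3)·I. Substituting back brings back I: I = 4*exp(3*z)*sin(4*z)/9 + exp(3*z)*cos(4*z)/3 − (16/9)·I.
Solving for I: (1 + 16/9)·I equals the remaining terms, so I = (9/25)·(4*exp(3*z)*sin(4*z)/9 + exp(3*z)*cos(4*z)/3).

4*exp(3*z)*sin(4*z)/25 + 3*exp(3*z)*cos(4*z)/25 + C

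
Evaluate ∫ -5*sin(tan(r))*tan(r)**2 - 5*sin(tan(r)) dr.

Let u = tan(r), so du = (tan(r)**2 + 1) dr.
Rewriting, the integral becomes -5·∫ sin(u) du = -5·-cos(u).
Substituting back, u = tan(r).

5*cos(tan(r)) + C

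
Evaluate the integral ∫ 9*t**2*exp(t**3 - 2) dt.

3*exp(t**3 - 2) + C

Let u = t**3 - 2, so du = (3*t**2) dt.
Rewriting, the integral becomes 3·∫ e^u du = 3·e^u.
Substituting back, u = t**3 - 2.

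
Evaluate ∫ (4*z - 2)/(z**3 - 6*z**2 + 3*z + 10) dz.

log(z - 5) - 2*log(z - 2)/3 - log(z + 1)/3 + C

Factor the denominator: (z - 5)*(z - 2)*(z + 1).
Partial-fraction decomposition: -1/(3*(z + 1)) - 2/(3*(z - 2)) + 1/(z - 5).
Integrate each term: A/(z−a) contributes A·log|z−a|.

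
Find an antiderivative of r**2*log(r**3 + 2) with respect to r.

Let u = r**3 + 2, so du = (3*r**2) dr.
The integral becomes (1/3)·∫ log(u) du; integrate by parts with u′=log(u), dv′=du.

r**3*log(r**3 + 2)/3 - r**3/3 + 2*log(r**3 + 2)/3 + C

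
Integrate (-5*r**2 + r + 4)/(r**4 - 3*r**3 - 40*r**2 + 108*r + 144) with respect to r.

Factor the denominator: (r - 6)*(r - 4)*(r + 1)*(r + 6).
Partial-fraction decomposition: 91/(300*(r + 6)) - 2/(175*(r + 1)) + 18/(25*(r - 4)) - 85/(84*(r - 6)).
Integrate each term: A/(r−a) contributes A·log|r−a|.

-85*log(r - 6)/84 + 18*log(r - 4)/25 - 2*log(r + 1)/175 + 91*log(r + 6)/300 + C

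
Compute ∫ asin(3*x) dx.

Use integration by parts with u = arcsin(3*x), dv = dx.
Then du = 3/sqrt(-9*x**2 + 1) dx.

x*asin(3*x) + sqrt(-9*x**2 + 1)/3 + C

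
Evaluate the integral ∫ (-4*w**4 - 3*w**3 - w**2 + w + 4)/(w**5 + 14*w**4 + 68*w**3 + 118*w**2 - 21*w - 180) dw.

-log(w - 1)/160 - 2687*log(w + 3)/32 + 848*log(w + 4)/5 - 717*log(w + 5)/8 - 251/(8*w + 24) + C

Factor the denominator: (w - 1)*(w + 3)**2*(w + 4)*(w + 5).
Partial-fraction decomposition: -717/(8*(w + 5)) + 848/(5*(w + 4)) - 2687/(32*(w + 3)) + 251/(8*(w + 3)**2) - 1/(160*(w - 1)).
Integrate each term; A/(w−a) gives A·log|w−a|; A/(w−a)² gives −A/(w−a).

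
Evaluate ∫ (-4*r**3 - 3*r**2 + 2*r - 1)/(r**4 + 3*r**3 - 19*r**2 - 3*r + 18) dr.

Factor the denominator: (r - 3)*(r - 1)*(r + 1)*(r + 6).
Partial-fraction decomposition: -743/(315*(r + 6)) - 1/(20*(r + 1)) + 3/(14*(r - 1)) - 65/(36*(r - 3)).
Integrate each term: A/(r−a) contributes A·log|r−a|.

-65*log(r - 3)/36 + 3*log(r - 1)/14 - log(r + 1)/20 - 743*log(r + 6)/315 + C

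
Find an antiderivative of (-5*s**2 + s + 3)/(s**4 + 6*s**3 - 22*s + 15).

-103*log(s - 1)/288 - 45*log(s + 3)/32 + 127*log(s + 5)/72 + 1/(24*s - 24) + C

Factor the denominator: (s - 1)**2*(s + 3)*(s + 5).
Partial-fraction decomposition: 127/(72*(s + 5)) - 45/(32*(s + 3)) - 103/(288*(s - 1)) - 1/(24*(s - 1)**2).
Integrate each term; A/(s−a) gives A·log|s−a|; A/(s−a)² gives −A/(s−a).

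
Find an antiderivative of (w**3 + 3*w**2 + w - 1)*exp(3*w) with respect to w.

Use integration by parts with u = w**3 + 3*w**2 + w - 1, dv = exp(3*w) dw, so v = exp(3*w)/3.
Apply parts 3 times (tabular method): alternate signs, differentiate u down to 0, integrate dv up.

(9*w**3 + 18*w**2 - 3*w - 8)*exp(3*w)/27 + C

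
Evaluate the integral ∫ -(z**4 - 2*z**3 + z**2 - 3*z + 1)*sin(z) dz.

z**4*cos(z) - 4*z**3*sin(z) - 2*z**3*cos(z) + 6*z**2*sin(z) - 11*z**2*cos(z) + 22*z*sin(z) + 9*z*cos(z) - 9*sin(z) + 23*cos(z) + C

Use integration by parts with u = z**4 - 2*z**3 + z**2 - 3*z + 1, dv = -sin(z) dz, so v = cos(z).
Apply parts 4 times (tabular method): alternate signs, differentiate u down to 0, integrate dv up.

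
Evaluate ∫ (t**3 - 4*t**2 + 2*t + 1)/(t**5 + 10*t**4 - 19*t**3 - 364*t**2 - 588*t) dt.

-log(t)/588 + 85*log(t - 6)/8112 - 27*log(t + 2)/400 + 12157*log(t + 7)/207025 - 552/(455*t + 3185) + C

Factor the denominator: t*(t - 6)*(t + 2)*(t + 7)**2.
Partial-fraction decomposition: 12157/(207025*(t + 7)) + 552/(455*(t + 7)**2) - 27/(400*(t + 2)) + 85/(8112*(t - 6)) - 1/(588*t).
Integrate each term; A/(t−a) gives A·log|t−a|; A/(t−a)² gives −A/(t−a).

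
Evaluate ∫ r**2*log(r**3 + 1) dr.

Let u = r**3 + 1, so du = (3*r**2) dr.
The integral becomes (1/3)·∫ log(u) du; integrate by parts with u′=log(u), dv′=du.

r**3*log(r**3 + 1)/3 - r**3/3 + log(r**3 + 1)/3 + C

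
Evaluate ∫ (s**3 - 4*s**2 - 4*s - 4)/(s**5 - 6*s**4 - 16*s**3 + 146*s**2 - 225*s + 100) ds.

log(s - 5)/160 + 20*log(s - 4)/81 - 163*log(s - 1)/864 - 209*log(s + 5)/3240 + 11/(72*s - 72) + C

Factor the denominator: (s - 5)*(s - 4)*(s - 1)**2*(s + 5).
Partial-fraction decomposition: -209/(3240*(s + 5)) - 163/(864*(s - 1)) - 11/(72*(s - 1)**2) + 20/(81*(s - 4)) + 1/(160*(s - 5)).
Integrate each term; A/(s−a) gives A·log|s−a|; A/(s−a)² gives −A/(s−a).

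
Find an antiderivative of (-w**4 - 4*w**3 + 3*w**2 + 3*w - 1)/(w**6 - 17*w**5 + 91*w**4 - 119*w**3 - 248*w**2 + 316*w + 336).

-601*log(w - 7)/160 + 2035*log(w - 6)/392 - 151*log(w - 4)/100 + 31*log(w - 2)/360 - 3947*log(w + 1)/352800 - 1/(420*w + 420) + C

Factor the denominator: (w - 7)*(w - 6)*(w - 4)*(w - 2)*(w + 1)**2.
Partial-fraction decomposition: -3947/(352800*(w + 1)) + 1/(420*(w + 1)**2) + 31/(360*(w - 2)) - 151/(100*(w - 4)) + 2035/(392*(w - 6)) - 601/(160*(w - 7)).
Integrate each term; A/(w−a) gives A·log|w−a|; A/(w−a)² gives −A/(w−a).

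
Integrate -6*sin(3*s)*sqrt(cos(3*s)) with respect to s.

Let u = cos(3*s), so du = (-3*sin(3*s)) ds.
Rewriting, the integral becomes 2·∫ √u du = 2·(2/3)u^(3/2).
Substituting back, u = cos(3*s).

4*cos(3*s)**(3/2)/3 + C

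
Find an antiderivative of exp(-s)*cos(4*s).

4*exp(-s)*sin(4*s)/17 - exp(-s)*cos(4*s)/17 + C

Let I denote the integral. Integrate by parts with u = cos(4*s), dv = exp(-s) ds, so v = -exp(-s): I = -exp(-s)*cos(4*s) − 4·∫ exp(-s)*sin(4*s) ds.
Apply parts again with u = sin(4*s), dv = exp(-s) ds: ∫ exp(-s)*sin(4*s) ds = -exp(-s)*sin(4*s) + 4·I. Substituting back brings back I: I = 4*exp(-s)*sin(4*s) - exp(-s)*cos(4*s) − 16·I.
Solving for I: (1 + 16)·I equals the remaining terms, so I = (1/17)·(4*exp(-s)*sin(4*s) - exp(-s)*cos(4*s)).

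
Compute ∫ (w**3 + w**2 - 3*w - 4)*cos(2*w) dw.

Use integration by parts with u = w**3 + w**2 - 3*w - 4, dv = cos(2*w) dw, so v = sin(2*w)/2.
Apply parts 3 times (tabular method): alternate signs, differentiate u down to 0, integrate dv up.

w**3*sin(2*w)/2 + w**2*sin(2*w)/2 + 3*w**2*cos(2*w)/4 - 9*w*sin(2*w)/4 + w*cos(2*w)/2 - 9*sin(2*w)/4 - 9*cos(2*w)/8 + C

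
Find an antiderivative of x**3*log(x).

x**4*log(x)/4 - x**4/16 + C

Use integration by parts with u = log(x), dv = x**3 dx.
Then du = 1/x dx and v = x**4/4.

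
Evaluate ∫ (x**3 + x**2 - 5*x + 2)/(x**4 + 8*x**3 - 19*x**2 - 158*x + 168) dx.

Factor the denominator: (x - 4)*(x - 1)*(x + 6)*(x + 7).
Partial-fraction decomposition: 257/(88*(x + 7)) - 74/(35*(x + 6)) + 1/(168*(x - 1)) + 31/(165*(x - 4)).
Integrate each term: A/(x−a) contributes A·log|x−a|.

31*log(x - 4)/165 + log(x - 1)/168 - 74*log(x + 6)/35 + 257*log(x + 7)/88 + C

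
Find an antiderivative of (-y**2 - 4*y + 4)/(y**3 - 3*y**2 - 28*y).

Factor the denominator: y*(y - 7)*(y + 4).
Partial-fraction decomposition: 1/(11*(y + 4)) - 73/(77*(y - 7)) - 1/(7*y).
Integrate each term: A/(y−a) contributes A·log|y−a|.

-log(y)/7 - 73*log(y - 7)/77 + log(y + 4)/11 + C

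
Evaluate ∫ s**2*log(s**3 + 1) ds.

s**3*log(s**3 + 1)/3 - s**3/3 + log(s**3 + 1)/3 + C

Let u = s**3 + 1, so du = (3*s**2) ds.
The integral becomes (1/3)·∫ log(u) du; integrate by parts with u′=log(u), dv′=du.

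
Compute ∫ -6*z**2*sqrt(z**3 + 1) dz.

-4*(z**3 + 1)**(3/2)/3 + C

Let u = z**3 + 1, so du = (3*z**2) dz.
Rewriting, the integral becomes -2·∫ √u du = -2·(2/3)u^(3/2).
Substituting back, u = z**3 + 1.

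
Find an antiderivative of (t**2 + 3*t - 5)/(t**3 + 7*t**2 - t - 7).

Factor the denominator: (t - 1)*(t + 1)*(t + 7).
Partial-fraction decomposition: 23/(48*(t + 7)) + 7/(12*(t + 1)) - 1/(16*(t - 1)).
Integrate each term: A/(t−a) contributes A·log|t−a|.

-log(t - 1)/16 + 7*log(t + 1)/12 + 23*log(t + 7)/48 + C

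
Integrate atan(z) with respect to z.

z*atan(z) - log(z**2 + 1)/2 + C

Use integration by parts with u = arctan(z), dv = dz.
Then du = 1/(z**2 + 1) dz.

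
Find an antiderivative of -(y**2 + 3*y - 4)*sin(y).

y**2*cos(y) - 2*y*sin(y) + 3*y*cos(y) - 3*sin(y) - 6*cos(y) + C

Use integration by parts with u = y**2 + 3*y - 4, dv = -sin(y) dy, so v = cos(y).
Apply parts 2 times (tabular method): alternate signs, differentiate u down to 0, integrate dv up.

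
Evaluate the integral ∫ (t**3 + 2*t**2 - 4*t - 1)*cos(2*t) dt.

t**3*sin(2*t)/2 + t**2*sin(2*t) + 3*t**2*cos(2*t)/4 - 11*t*sin(2*t)/4 + t*cos(2*t) - sin(2*t) - 11*cos(2*t)/8 + C

Use integration by parts with u = t**3 + 2*t**2 - 4*t - 1, dv = cos(2*t) dt, so v = sin(2*t)/2.
Apply parts 3 times (tabular method): alternate signs, differentiate u down to 0, integrate dv up.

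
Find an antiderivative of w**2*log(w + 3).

Use integration by parts with u = log(w + 3), dv = w**2 dw.
Then du = 1/(w + 3) dw and v = w**3/3.

w**3*log(w + 3)/3 - w**3/9 + w**2/2 - 3*w + 9*log(w + 3) + C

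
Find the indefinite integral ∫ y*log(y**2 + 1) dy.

Let u = y**2 + 1, so du = (2*y) dy.
The integral becomes (1/2)·∫ log(u) du; integrate by parts with u′=log(u), dv′=du.

y**2*log(y**2 + 1)/2 - y**2/2 + log(y**2 + 1)/2 + C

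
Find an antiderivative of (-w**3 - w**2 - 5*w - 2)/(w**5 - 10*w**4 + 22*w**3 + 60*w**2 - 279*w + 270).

-59*log(w - 5)/32 + 2*log(w - 3)/9 + 8*log(w - 2)/5 + 31*log(w + 3)/1440 - 53/(12*w - 36) + C

Factor the denominator: (w - 5)*(w - 3)**2*(w - 2)*(w + 3).
Partial-fraction decomposition: 31/(1440*(w + 3)) + 8/(5*(w - 2)) + 2/(9*(w - 3)) + 53/(12*(w - 3)**2) - 59/(32*(w - 5)).
Integrate each term; A/(w−a) gives A·log|w−a|; A/(w−a)² gives −A/(w−a).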